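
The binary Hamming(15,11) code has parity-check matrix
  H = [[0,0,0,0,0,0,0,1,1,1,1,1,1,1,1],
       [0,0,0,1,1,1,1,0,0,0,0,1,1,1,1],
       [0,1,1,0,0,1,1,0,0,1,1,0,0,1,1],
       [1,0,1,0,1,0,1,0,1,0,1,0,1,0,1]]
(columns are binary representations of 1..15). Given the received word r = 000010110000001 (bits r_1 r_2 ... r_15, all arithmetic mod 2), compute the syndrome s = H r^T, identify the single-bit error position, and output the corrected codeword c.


s = (0, 1, 0, 1)^T, error position = 5, corrected codeword c = 000000110000001

Compute s = H r^T mod 2 one row at a time:
  s_1 = 1 + 0 + 0 + 0 + 0 + 0 + 0 + 1 = 2 ≡ 0 (mod 2).
  s_2 = 0 + 1 + 0 + 1 + 0 + 0 + 0 + 1 = 3 ≡ 1 (mod 2).
  s_3 = 0 + 0 + 0 + 1 + 0 + 0 + 0 + 1 = 2 ≡ 0 (mod 2).
  s_4 = 0 + 0 + 1 + 1 + 0 + 0 + 0 + 1 = 3 ≡ 1 (mod 2).
s = (0, 1, 0, 1)^T — this equals column 5 of H (binary 0101), so error is at position 5.
Correct: flip bit 5 of r = 000010110000001 to get c = 000000110000001.


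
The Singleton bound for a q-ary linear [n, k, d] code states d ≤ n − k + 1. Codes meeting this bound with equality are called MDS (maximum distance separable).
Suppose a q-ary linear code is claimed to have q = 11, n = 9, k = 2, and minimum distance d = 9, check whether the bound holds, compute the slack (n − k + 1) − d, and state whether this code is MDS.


Singleton RHS = n − k + 1 = 8, slack = -1, bound violated (no such code; not MDS).

Singleton bound: d ≤ n − k + 1.
Here n = 9, k = 2, so n − k + 1 = 8.
Given d = 9, check d ≤ 8: NO.
Slack = (n − k + 1) − d = -1.
The slack is negative: d = 9 exceeds n − k + 1 = 8 by 1, so the Singleton bound is violated and no linear [9, 2, 9]_11 code can exist. In particular it is not MDS (MDS requires d = n − k + 1 exactly).
Description: the claimed parameters are [9, 2, 9]_11; such a code would be impossible (violates the Singleton bound).


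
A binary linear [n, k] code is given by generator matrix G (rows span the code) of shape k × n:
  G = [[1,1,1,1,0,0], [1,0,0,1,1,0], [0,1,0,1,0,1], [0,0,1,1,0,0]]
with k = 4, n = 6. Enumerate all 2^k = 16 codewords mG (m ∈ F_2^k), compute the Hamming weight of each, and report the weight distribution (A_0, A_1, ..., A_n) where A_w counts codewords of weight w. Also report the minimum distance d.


Weight distribution: A_0 = 1, A_2 = 3, A_3 = 8, A_4 = 3, A_6 = 1. Minimum distance d = 2.

Enumerate all 2^4 = 16 messages m ∈ F_2^4.
For each, compute codeword c = mG in F_2^6, then tally its weight.
  m = 0000 → c = 000000, weight = 0.
  m = 1000 → c = 111100, weight = 4.
  m = 0100 → c = 100110, weight = 3.
  m = 1100 → c = 011010, weight = 3.
  m = 0010 → c = 010101, weight = 3.
  m = 1010 → c = 101001, weight = 3.
  m = 0110 → c = 110011, weight = 4.
  m = 1110 → c = 001111, weight = 4.
  m = 0001 → c = 001100, weight = 2.
  m = 1001 → c = 110000, weight = 2.
  m = 0101 → c = 101010, weight = 3.
  m = 1101 → c = 010110, weight = 3.
  m = 0011 → c = 011001, weight = 3.
  m = 1011 → c = 100101, weight = 3.
  m = 0111 → c = 111111, weight = 6.
  m = 1111 → c = 000011, weight = 2.
Tally weights:
  weight 0: 1 codewords.
  weight 2: 3 codewords.
  weight 3: 8 codewords.
  weight 4: 3 codewords.
  weight 6: 1 codewords.
Minimum distance d = smallest w > 0 with A_w > 0 = 2.
Sanity: Σ A_w = 16 = 2^4 = 16 ✓.


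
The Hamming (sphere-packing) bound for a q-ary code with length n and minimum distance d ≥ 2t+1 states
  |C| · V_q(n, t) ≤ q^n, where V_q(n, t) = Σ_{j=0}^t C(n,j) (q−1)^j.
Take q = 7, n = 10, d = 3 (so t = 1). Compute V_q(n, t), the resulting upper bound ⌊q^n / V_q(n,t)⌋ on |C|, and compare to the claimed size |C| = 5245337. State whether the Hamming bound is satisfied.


V_q(n, t) = 61, q^n = 282475249, Hamming bound = 4630741, |C| = 5245337 > bound (violated).

Step 1: Compute V_q(n, t) = Σ_{j=0}^1 C(n, j) (q−1)^j.
  j = 0: C(10,0)·(6)^0 = 1·1 = 1.
  j = 1: C(10,1)·(6)^1 = 10·6 = 60.
  V_q(n, t) = 1 + 60 = 61.
Step 2: q^n = 7^10 = 282475249.
Step 3: Hamming bound ⌊q^n / V_q(n,t)⌋ = ⌊282475249/61⌋ = 4630741.
Step 4: Compare |C| = 5245337 to 4630741: violated.
The claimed |C| lies above the Hamming bound, so no 7-ary code of length 10 with d ≥ 3 can have 5245337 codewords.


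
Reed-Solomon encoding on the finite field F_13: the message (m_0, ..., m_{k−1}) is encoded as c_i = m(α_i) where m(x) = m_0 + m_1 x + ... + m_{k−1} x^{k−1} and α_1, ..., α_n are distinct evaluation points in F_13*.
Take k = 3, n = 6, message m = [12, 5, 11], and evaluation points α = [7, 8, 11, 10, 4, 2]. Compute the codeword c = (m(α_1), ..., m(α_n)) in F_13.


c = [1, 2, 7, 5, 0, 1]

Message polynomial: m(x) = 12 + 5·x + 11·x^2 (mod 13).
For each evaluation point α_i, compute m(α_i) mod 13:
  α_1 = 7: Horner steps 11 → 4 → 1, so m(7) = 1.
  α_2 = 8: Horner steps 11 → 2 → 2, so m(8) = 2.
  α_3 = 11: Horner steps 11 → 9 → 7, so m(11) = 7.
  α_4 = 10: Horner steps 11 → 11 → 5, so m(10) = 5.
  α_5 = 4: Horner steps 11 → 10 → 0, so m(4) = 0.
  α_6 = 2: Horner steps 11 → 1 → 1, so m(2) = 1.
Codeword c = [1, 2, 7, 5, 0, 1] ∈ F_13^6.


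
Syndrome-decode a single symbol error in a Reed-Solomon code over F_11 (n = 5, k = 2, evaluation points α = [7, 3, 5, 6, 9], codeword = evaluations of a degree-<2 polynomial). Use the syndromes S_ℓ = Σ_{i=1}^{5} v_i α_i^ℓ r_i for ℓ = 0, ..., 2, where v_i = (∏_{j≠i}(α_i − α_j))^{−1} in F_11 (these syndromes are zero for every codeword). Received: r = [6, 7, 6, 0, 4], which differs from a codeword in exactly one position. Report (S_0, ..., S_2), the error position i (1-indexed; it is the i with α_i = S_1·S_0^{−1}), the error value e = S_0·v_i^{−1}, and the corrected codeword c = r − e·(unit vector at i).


S = (2, 3, 10), error at position 1, error magnitude e = 1, c = [5, 7, 6, 0, 4].

Step 1: column multipliers v_i = (∏_{j≠i}(α_i − α_j))^{−1} mod 11.
  i = 1 (α = 7): (7−3)(7−5)(7−6)(7−9) = 4·2·1·(−2) = −16 ≡ 6, so v_1 = 6^{−1} = 2 (mod 11).
  i = 2 (α = 3): (3−7)(3−5)(3−6)(3−9) = (−4)·(−2)·(−3)·(−6) = 144 ≡ 1, so v_2 = 1^{−1} = 1 (mod 11).
  i = 3 (α = 5): (5−7)(5−3)(5−6)(5−9) = (−2)·2·(−1)·(−4) = −16 ≡ 6, so v_3 = 6^{−1} = 2 (mod 11).
  i = 4 (α = 6): (6−7)(6−3)(6−5)(6−9) = (−1)·3·1·(−3) = 9 ≡ 9, so v_4 = 9^{−1} = 5 (mod 11).
  i = 5 (α = 9): (9−7)(9−3)(9−5)(9−6) = 2·6·4·3 = 144 ≡ 1, so v_5 = 1^{−1} = 1 (mod 11).
  v = [2, 1, 2, 5, 1].
Step 2: syndromes of r = [6, 7, 6, 0, 4] (all sums mod 11).
  S_0 = Σ v_i r_i = 2·6 + 1·7 + 2·6 + 5·0 + 1·4 = 35 ≡ 2.
  S_1 = Σ v_i α_i r_i = 2·7·6 + 1·3·7 + 2·5·6 + 5·6·0 + 1·9·4 = 201 ≡ 3.
  α_i^2 mod 11 = [5, 9, 3, 3, 4].
  S_2 = Σ v_i α_i^2 r_i = 2·5·6 + 1·9·7 + 2·3·6 + 5·3·0 + 1·4·4 = 175 ≡ 10.
  S = (2, 3, 10) ≠ 0, so r is not a codeword (an error is present).
Step 3: locate the error. For a single error e at position i, S_ℓ = v_i·e·α_i^ℓ, so α_err = S_1/S_0.
  S_0^{−1} = 2^{−1} = 6 (mod 11), so α_err = 3·6 = 18 ≡ 7 = α_1. Error position i = 1.
  Consistency check: S_2/S_1 = 10·4 = 40 ≡ 7 = α_err ✓ (single-error assumption holds).
Step 4: error magnitude e = S_0/v_1 = S_0·∏_{j≠1}(α_1 − α_j) = 2·6 = 12 ≡ 1 (mod 11).
Step 5: correct position 1: c_1 = r_1 − e = 6 − 1 ≡ 5 (mod 11). Hence c = [5, 7, 6, 0, 4].
  Check: interpolating c through the α_i gives m(x) = 3 + 5·x (degree < 2) with m(α_i) = c_i for every i, so c is indeed a codeword.


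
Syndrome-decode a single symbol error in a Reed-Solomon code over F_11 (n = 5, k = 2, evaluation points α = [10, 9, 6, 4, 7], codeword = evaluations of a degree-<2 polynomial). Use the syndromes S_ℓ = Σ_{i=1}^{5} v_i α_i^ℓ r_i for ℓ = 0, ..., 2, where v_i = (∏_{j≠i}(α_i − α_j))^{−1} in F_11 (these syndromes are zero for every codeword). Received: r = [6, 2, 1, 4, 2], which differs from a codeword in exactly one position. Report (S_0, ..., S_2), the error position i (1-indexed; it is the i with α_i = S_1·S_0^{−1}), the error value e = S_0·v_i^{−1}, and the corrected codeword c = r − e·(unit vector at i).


S = (9, 8, 1), error at position 5, error magnitude e = 8, c = [6, 2, 1, 4, 5].

Step 1: column multipliers v_i = (∏_{j≠i}(α_i − α_j))^{−1} mod 11.
  i = 1 (α = 10): (10−9)(10−6)(10−4)(10−7) = 1·4·6·3 = 72 ≡ 6, so v_1 = 6^{−1} = 2 (mod 11).
  i = 2 (α = 9): (9−10)(9−6)(9−4)(9−7) = (−1)·3·5·2 = −30 ≡ 3, so v_2 = 3^{−1} = 4 (mod 11).
  i = 3 (α = 6): (6−10)(6−9)(6−4)(6−7) = (−4)·(−3)·2·(−1) = −24 ≡ 9, so v_3 = 9^{−1} = 5 (mod 11).
  i = 4 (α = 4): (4−10)(4−9)(4−6)(4−7) = (−6)·(−5)·(−2)·(−3) = 180 ≡ 4, so v_4 = 4^{−1} = 3 (mod 11).
  i = 5 (α = 7): (7−10)(7−9)(7−6)(7−4) = (−3)·(−2)·1·3 = 18 ≡ 7, so v_5 = 7^{−1} = 8 (mod 11).
  v = [2, 4, 5, 3, 8].
Step 2: syndromes of r = [6, 2, 1, 4, 2] (all sums mod 11).
  S_0 = Σ v_i r_i = 2·6 + 4·2 + 5·1 + 3·4 + 8·2 = 53 ≡ 9.
  S_1 = Σ v_i α_i r_i = 2·10·6 + 4·9·2 + 5·6·1 + 3·4·4 + 8·7·2 = 382 ≡ 8.
  α_i^2 mod 11 = [1, 4, 3, 5, 5].
  S_2 = Σ v_i α_i^2 r_i = 2·1·6 + 4·4·2 + 5·3·1 + 3·5·4 + 8·5·2 = 199 ≡ 1.
  S = (9, 8, 1) ≠ 0, so r is not a codeword (an error is present).
Step 3: locate the error. For a single error e at position i, S_ℓ = v_i·e·α_i^ℓ, so α_err = S_1/S_0.
  S_0^{−1} = 9^{−1} = 5 (mod 11), so α_err = 8·5 = 40 ≡ 7 = α_5. Error position i = 5.
  Consistency check: S_2/S_1 = 1·7 = 7 ≡ 7 = α_err ✓ (single-error assumption holds).
Step 4: error magnitude e = S_0/v_5 = S_0·∏_{j≠5}(α_5 − α_j) = 9·7 = 63 ≡ 8 (mod 11).
Step 5: correct position 5: c_5 = r_5 − e = 2 − 8 ≡ 5 (mod 11). Hence c = [6, 2, 1, 4, 5].
  Check: interpolating c through the α_i gives m(x) = 10 + 4·x (degree < 2) with m(α_i) = c_i for every i, so c is indeed a codeword.


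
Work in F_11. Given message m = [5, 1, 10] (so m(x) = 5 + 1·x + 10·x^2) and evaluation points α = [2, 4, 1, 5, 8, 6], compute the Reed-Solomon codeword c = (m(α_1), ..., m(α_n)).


c = [3, 4, 5, 7, 4, 8]

Message polynomial: m(x) = 5 + 1·x + 10·x^2 (mod 11).
For each evaluation point α_i, compute m(α_i) mod 11:
  α_1 = 2: Horner steps 10 → 10 → 3, so m(2) = 3.
  α_2 = 4: Horner steps 10 → 8 → 4, so m(4) = 4.
  α_3 = 1: Horner steps 10 → 0 → 5, so m(1) = 5.
  α_4 = 5: Horner steps 10 → 7 → 7, so m(5) = 7.
  α_5 = 8: Horner steps 10 → 4 → 4, so m(8) = 4.
  α_6 = 6: Horner steps 10 → 6 → 8, so m(6) = 8.
Codeword c = [3, 4, 5, 7, 4, 8] ∈ F_11^6.


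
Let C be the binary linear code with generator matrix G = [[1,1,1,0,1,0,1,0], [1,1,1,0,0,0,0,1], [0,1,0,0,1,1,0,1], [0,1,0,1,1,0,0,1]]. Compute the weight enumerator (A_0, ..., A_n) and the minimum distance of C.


Weight distribution: A_0 = 1, A_2 = 1, A_3 = 3, A_4 = 5, A_5 = 4, A_6 = 1, A_7 = 1. Minimum distance d = 2.

Enumerate all 2^4 = 16 messages m ∈ F_2^4.
For each, compute codeword c = mG in F_2^8, then tally its weight.
  m = 0000 → c = 00000000, weight = 0.
  m = 1000 → c = 11101010, weight = 5.
  m = 0100 → c = 11100001, weight = 4.
  m = 1100 → c = 00001011, weight = 3.
  m = 0010 → c = 01001101, weight = 4.
  m = 1010 → c = 10100111, weight = 5.
  m = 0110 → c = 10101100, weight = 4.
  m = 1110 → c = 01000110, weight = 3.
  m = 0001 → c = 01011001, weight = 4.
  m = 1001 → c = 10110011, weight = 5.
  m = 0101 → c = 10111000, weight = 4.
  m = 1101 → c = 01010010, weight = 3.
  m = 0011 → c = 00010100, weight = 2.
  m = 1011 → c = 11111110, weight = 7.
  m = 0111 → c = 11110101, weight = 6.
  m = 1111 → c = 00011111, weight = 5.
Tally weights:
  weight 0: 1 codewords.
  weight 2: 1 codewords.
  weight 3: 3 codewords.
  weight 4: 5 codewords.
  weight 5: 4 codewords.
  weight 6: 1 codewords.
  weight 7: 1 codewords.
Minimum distance d = smallest w > 0 with A_w > 0 = 2.
Sanity: Σ A_w = 16 = 2^4 = 16 ✓.


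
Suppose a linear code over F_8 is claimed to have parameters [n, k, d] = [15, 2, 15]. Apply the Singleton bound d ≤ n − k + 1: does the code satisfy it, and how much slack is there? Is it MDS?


Singleton RHS = n − k + 1 = 14, slack = -1, bound violated (no such code; not MDS).

Singleton bound: d ≤ n − k + 1.
Here n = 15, k = 2, so n − k + 1 = 14.
Given d = 15, check d ≤ 14: NO.
Slack = (n − k + 1) − d = -1.
The slack is negative: d = 15 exceeds n − k + 1 = 14 by 1, so the Singleton bound is violated and no linear [15, 2, 15]_8 code can exist. In particular it is not MDS (MDS requires d = n − k + 1 exactly).
Description: the claimed parameters are [15, 2, 15]_8; such a code would be impossible (violates the Singleton bound).


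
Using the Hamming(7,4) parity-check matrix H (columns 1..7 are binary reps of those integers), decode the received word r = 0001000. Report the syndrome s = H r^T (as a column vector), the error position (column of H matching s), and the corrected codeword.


s = (1, 0, 0)^T, error position = 4, corrected codeword c = 0000000

Compute s = H r^T mod 2 one row at a time:
  s_1 = 1 + 0 + 0 + 0 = 1 ≡ 1 (mod 2).
  s_2 = 0 + 0 + 0 + 0 = 0 ≡ 0 (mod 2).
  s_3 = 0 + 0 + 0 + 0 = 0 ≡ 0 (mod 2).
s = (1, 0, 0)^T — this equals column 4 of H (binary 100), so error is at position 4.
Correct: flip bit 4 of r = 0001000 to get c = 0000000.


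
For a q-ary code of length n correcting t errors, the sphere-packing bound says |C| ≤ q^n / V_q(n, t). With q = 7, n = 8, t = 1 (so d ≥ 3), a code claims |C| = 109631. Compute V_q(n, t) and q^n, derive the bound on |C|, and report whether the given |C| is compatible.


V_q(n, t) = 49, q^n = 5764801, Hamming bound = 117649, |C| = 109631 ≤ bound (satisfied).

Step 1: Compute V_q(n, t) = Σ_{j=0}^1 C(n, j) (q−1)^j.
  j = 0: C(8,0)·(6)^0 = 1·1 = 1.
  j = 1: C(8,1)·(6)^1 = 8·6 = 48.
  V_q(n, t) = 1 + 48 = 49.
Step 2: q^n = 7^8 = 5764801.
Step 3: Hamming bound ⌊q^n / V_q(n,t)⌋ = ⌊5764801/49⌋ = 117649.
Step 4: Compare |C| = 109631 to 117649: satisfied.
The claimed |C| lies below the Hamming bound.


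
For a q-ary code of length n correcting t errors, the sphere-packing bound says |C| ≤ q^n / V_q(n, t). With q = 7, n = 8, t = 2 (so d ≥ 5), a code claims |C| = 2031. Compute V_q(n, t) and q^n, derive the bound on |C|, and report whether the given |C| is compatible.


V_q(n, t) = 1057, q^n = 5764801, Hamming bound = 5453, |C| = 2031 ≤ bound (satisfied).

Step 1: Compute V_q(n, t) = Σ_{j=0}^2 C(n, j) (q−1)^j.
  j = 0: C(8,0)·(6)^0 = 1·1 = 1.
  j = 1: C(8,1)·(6)^1 = 8·6 = 48.
  j = 2: C(8,2)·(6)^2 = 28·36 = 1008.
  V_q(n, t) = 1 + 48 + 1008 = 1057.
Step 2: q^n = 7^8 = 5764801.
Step 3: Hamming bound ⌊q^n / V_q(n,t)⌋ = ⌊5764801/1057⌋ = 5453.
Step 4: Compare |C| = 2031 to 5453: satisfied.
The claimed |C| lies below the Hamming bound.


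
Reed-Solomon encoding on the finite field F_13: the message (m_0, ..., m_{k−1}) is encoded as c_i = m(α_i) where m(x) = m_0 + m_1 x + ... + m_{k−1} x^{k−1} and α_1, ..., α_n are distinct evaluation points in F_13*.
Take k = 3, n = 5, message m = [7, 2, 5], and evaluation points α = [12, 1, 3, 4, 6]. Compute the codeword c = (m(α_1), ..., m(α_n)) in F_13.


c = [10, 1, 6, 4, 4]

Message polynomial: m(x) = 7 + 2·x + 5·x^2 (mod 13).
For each evaluation point α_i, compute m(α_i) mod 13:
  α_1 = 12: Horner steps 5 → 10 → 10, so m(12) = 10.
  α_2 = 1: Horner steps 5 → 7 → 1, so m(1) = 1.
  α_3 = 3: Horner steps 5 → 4 → 6, so m(3) = 6.
  α_4 = 4: Horner steps 5 → 9 → 4, so m(4) = 4.
  α_5 = 6: Horner steps 5 → 6 → 4, so m(6) = 4.
Codeword c = [10, 1, 6, 4, 4] ∈ F_13^5.


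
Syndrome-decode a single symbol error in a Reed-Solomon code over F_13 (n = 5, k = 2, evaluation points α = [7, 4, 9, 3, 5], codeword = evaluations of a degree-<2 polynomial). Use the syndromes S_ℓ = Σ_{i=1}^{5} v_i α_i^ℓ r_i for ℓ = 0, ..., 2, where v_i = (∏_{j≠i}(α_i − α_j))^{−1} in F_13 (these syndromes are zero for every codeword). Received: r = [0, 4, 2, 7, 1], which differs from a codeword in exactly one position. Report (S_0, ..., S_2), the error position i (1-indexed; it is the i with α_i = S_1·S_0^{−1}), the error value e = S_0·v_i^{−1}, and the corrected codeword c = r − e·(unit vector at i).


S = (11, 12, 6), error at position 1, error magnitude e = 5, c = [8, 4, 2, 7, 1].

Step 1: column multipliers v_i = (∏_{j≠i}(α_i − α_j))^{−1} mod 13.
  i = 1 (α = 7): (7−4)(7−9)(7−3)(7−5) = 3·(−2)·4·2 = −48 ≡ 4, so v_1 = 4^{−1} = 10 (mod 13).
  i = 2 (α = 4): (4−7)(4−9)(4−3)(4−5) = (−3)·(−5)·1·(−1) = −15 ≡ 11, so v_2 = 11^{−1} = 6 (mod 13).
  i = 3 (α = 9): (9−7)(9−4)(9−3)(9−5) = 2·5·6·4 = 240 ≡ 6, so v_3 = 6^{−1} = 11 (mod 13).
  i = 4 (α = 3): (3−7)(3−4)(3−9)(3−5) = (−4)·(−1)·(−6)·(−2) = 48 ≡ 9, so v_4 = 9^{−1} = 3 (mod 13).
  i = 5 (α = 5): (5−7)(5−4)(5−9)(5−3) = (−2)·1·(−4)·2 = 16 ≡ 3, so v_5 = 3^{−1} = 9 (mod 13).
  v = [10, 6, 11, 3, 9].
Step 2: syndromes of r = [0, 4, 2, 7, 1] (all sums mod 13).
  S_0 = Σ v_i r_i = 10·0 + 6·4 + 11·2 + 3·7 + 9·1 = 76 ≡ 11.
  S_1 = Σ v_i α_i r_i = 10·7·0 + 6·4·4 + 11·9·2 + 3·3·7 + 9·5·1 = 402 ≡ 12.
  α_i^2 mod 13 = [10, 3, 3, 9, 12].
  S_2 = Σ v_i α_i^2 r_i = 10·10·0 + 6·3·4 + 11·3·2 + 3·9·7 + 9·12·1 = 435 ≡ 6.
  S = (11, 12, 6) ≠ 0, so r is not a codeword (an error is present).
Step 3: locate the error. For a single error e at position i, S_ℓ = v_i·e·α_i^ℓ, so α_err = S_1/S_0.
  S_0^{−1} = 11^{−1} = 6 (mod 13), so α_err = 12·6 = 72 ≡ 7 = α_1. Error position i = 1.
  Consistency check: S_2/S_1 = 6·12 = 72 ≡ 7 = α_err ✓ (single-error assumption holds).
Step 4: error magnitude e = S_0/v_1 = S_0·∏_{j≠1}(α_1 − α_j) = 11·4 = 44 ≡ 5 (mod 13).
Step 5: correct position 1: c_1 = r_1 − e = 0 − 5 ≡ 8 (mod 13). Hence c = [8, 4, 2, 7, 1].
  Check: interpolating c through the α_i gives m(x) = 3 + 10·x (degree < 2) with m(α_i) = c_i for every i, so c is indeed a codeword.


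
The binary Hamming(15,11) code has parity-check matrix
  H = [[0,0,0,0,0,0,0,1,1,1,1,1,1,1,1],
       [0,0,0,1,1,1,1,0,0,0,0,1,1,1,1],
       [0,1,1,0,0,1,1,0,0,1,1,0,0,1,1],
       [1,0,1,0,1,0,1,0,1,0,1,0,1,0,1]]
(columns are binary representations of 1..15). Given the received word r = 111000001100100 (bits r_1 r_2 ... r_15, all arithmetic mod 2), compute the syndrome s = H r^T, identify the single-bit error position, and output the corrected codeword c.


s = (1, 1, 1, 0)^T, error position = 14, corrected codeword c = 111000001100110

Compute s = H r^T mod 2 one row at a time:
  s_1 = 0 + 1 + 1 + 0 + 0 + 1 + 0 + 0 = 3 ≡ 1 (mod 2).
  s_2 = 0 + 0 + 0 + 0 + 0 + 1 + 0 + 0 = 1 ≡ 1 (mod 2).
  s_3 = 1 + 1 + 0 + 0 + 1 + 0 + 0 + 0 = 3 ≡ 1 (mod 2).
  s_4 = 1 + 1 + 0 + 0 + 1 + 0 + 1 + 0 = 4 ≡ 0 (mod 2).
s = (1, 1, 1, 0)^T — this equals column 14 of H (binary 1110), so error is at position 14.
Correct: flip bit 14 of r = 111000001100100 to get c = 111000001100110.


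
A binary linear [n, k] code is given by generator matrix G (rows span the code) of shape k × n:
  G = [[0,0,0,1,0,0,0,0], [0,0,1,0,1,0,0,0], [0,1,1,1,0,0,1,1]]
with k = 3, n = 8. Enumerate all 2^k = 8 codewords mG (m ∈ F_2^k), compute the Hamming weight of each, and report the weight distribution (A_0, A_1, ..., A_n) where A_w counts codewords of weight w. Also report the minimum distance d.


Weight distribution: A_0 = 1, A_1 = 1, A_2 = 1, A_3 = 1, A_4 = 2, A_5 = 2. Minimum distance d = 1.

Enumerate all 2^3 = 8 messages m ∈ F_2^3.
For each, compute codeword c = mG in F_2^8, then tally its weight.
  m = 000 → c = 00000000, weight = 0.
  m = 100 → c = 00010000, weight = 1.
  m = 010 → c = 00101000, weight = 2.
  m = 110 → c = 00111000, weight = 3.
  m = 001 → c = 01110011, weight = 5.
  m = 101 → c = 01100011, weight = 4.
  m = 011 → c = 01011011, weight = 5.
  m = 111 → c = 01001011, weight = 4.
Tally weights:
  weight 0: 1 codewords.
  weight 1: 1 codewords.
  weight 2: 1 codewords.
  weight 3: 1 codewords.
  weight 4: 2 codewords.
  weight 5: 2 codewords.
Minimum distance d = smallest w > 0 with A_w > 0 = 1.
Sanity: Σ A_w = 8 = 2^3 = 8 ✓.


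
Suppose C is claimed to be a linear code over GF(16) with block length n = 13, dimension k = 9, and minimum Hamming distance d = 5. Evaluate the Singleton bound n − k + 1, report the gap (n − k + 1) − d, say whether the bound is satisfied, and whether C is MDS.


Singleton RHS = n − k + 1 = 5, slack = 0, bound satisfied, MDS.

Singleton bound: d ≤ n − k + 1.
Here n = 13, k = 9, so n − k + 1 = 5.
Given d = 5, check d ≤ 5: YES.
Slack = (n − k + 1) − d = 0.
The code is MDS (slack = 0).
Description: the claimed parameters are [13, 9, 5]_16; such a code would be MDS (meets Singleton bound).


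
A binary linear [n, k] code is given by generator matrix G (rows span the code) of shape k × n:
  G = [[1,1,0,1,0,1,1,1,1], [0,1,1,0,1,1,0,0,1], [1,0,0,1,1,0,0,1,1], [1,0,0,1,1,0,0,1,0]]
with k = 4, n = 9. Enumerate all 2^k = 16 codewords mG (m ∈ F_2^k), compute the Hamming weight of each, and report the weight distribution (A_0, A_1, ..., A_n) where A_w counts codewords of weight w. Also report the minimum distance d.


Weight distribution: A_0 = 1, A_1 = 1, A_2 = 1, A_3 = 1, A_4 = 3, A_5 = 3, A_6 = 3, A_7 = 3. Minimum distance d = 1.

Enumerate all 2^4 = 16 messages m ∈ F_2^4.
For each, compute codeword c = mG in F_2^9, then tally its weight.
  m = 0000 → c = 000000000, weight = 0.
  m = 1000 → c = 110101111, weight = 7.
  m = 0100 → c = 011011001, weight = 5.
  m = 1100 → c = 101110110, weight = 6.
  m = 0010 → c = 100110011, weight = 5.
  m = 1010 → c = 010011100, weight = 4.
  m = 0110 → c = 111101010, weight = 6.
  m = 1110 → c = 001000101, weight = 3.
  m = 0001 → c = 100110010, weight = 4.
  m = 1001 → c = 010011101, weight = 5.
  m = 0101 → c = 111101011, weight = 7.
  m = 1101 → c = 001000100, weight = 2.
  m = 0011 → c = 000000001, weight = 1.
  m = 1011 → c = 110101110, weight = 6.
  m = 0111 → c = 011011000, weight = 4.
  m = 1111 → c = 101110111, weight = 7.
Tally weights:
  weight 0: 1 codewords.
  weight 1: 1 codewords.
  weight 2: 1 codewords.
  weight 3: 1 codewords.
  weight 4: 3 codewords.
  weight 5: 3 codewords.
  weight 6: 3 codewords.
  weight 7: 3 codewords.
Minimum distance d = smallest w > 0 with A_w > 0 = 1.
Sanity: Σ A_w = 16 = 2^4 = 16 ✓.


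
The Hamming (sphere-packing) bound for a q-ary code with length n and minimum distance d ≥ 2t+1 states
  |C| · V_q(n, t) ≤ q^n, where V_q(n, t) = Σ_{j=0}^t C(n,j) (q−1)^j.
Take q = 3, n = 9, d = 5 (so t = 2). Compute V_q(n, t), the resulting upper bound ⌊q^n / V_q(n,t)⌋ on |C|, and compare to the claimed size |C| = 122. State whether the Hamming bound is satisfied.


V_q(n, t) = 163, q^n = 19683, Hamming bound = 120, |C| = 122 > bound (violated).

Step 1: Compute V_q(n, t) = Σ_{j=0}^2 C(n, j) (q−1)^j.
  j = 0: C(9,0)·(2)^0 = 1·1 = 1.
  j = 1: C(9,1)·(2)^1 = 9·2 = 18.
  j = 2: C(9,2)·(2)^2 = 36·4 = 144.
  V_q(n, t) = 1 + 18 + 144 = 163.
Step 2: q^n = 3^9 = 19683.
Step 3: Hamming bound ⌊q^n / V_q(n,t)⌋ = ⌊19683/163⌋ = 120.
Step 4: Compare |C| = 122 to 120: violated.
The claimed |C| lies above the Hamming bound, so no 3-ary code of length 9 with d ≥ 5 can have 122 codewords.


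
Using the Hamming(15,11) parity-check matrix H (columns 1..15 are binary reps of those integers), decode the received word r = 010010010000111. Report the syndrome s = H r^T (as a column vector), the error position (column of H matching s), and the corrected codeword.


s = (0, 0, 1, 1)^T, error position = 3, corrected codeword c = 011010010000111

Compute s = H r^T mod 2 one row at a time:
  s_1 = 1 + 0 + 0 + 0 + 0 + 1 + 1 + 1 = 4 ≡ 0 (mod 2).
  s_2 = 0 + 1 + 0 + 0 + 0 + 1 + 1 + 1 = 4 ≡ 0 (mod 2).
  s_3 = 1 + 0 + 0 + 0 + 0 + 0 + 1 + 1 = 3 ≡ 1 (mod 2).
  s_4 = 0 + 0 + 1 + 0 + 0 + 0 + 1 + 1 = 3 ≡ 1 (mod 2).
s = (0, 0, 1, 1)^T — this equals column 3 of H (binary 0011), so error is at position 3.
Correct: flip bit 3 of r = 010010010000111 to get c = 011010010000111.


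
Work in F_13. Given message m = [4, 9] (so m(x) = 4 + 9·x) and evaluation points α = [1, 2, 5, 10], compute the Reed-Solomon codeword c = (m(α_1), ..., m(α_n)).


c = [0, 9, 10, 3]

Message polynomial: m(x) = 4 + 9·x (mod 13).
For each evaluation point α_i, compute m(α_i) mod 13:
  α_1 = 1: Horner steps 9 → 0, so m(1) = 0.
  α_2 = 2: Horner steps 9 → 9, so m(2) = 9.
  α_3 = 5: Horner steps 9 → 10, so m(5) = 10.
  α_4 = 10: Horner steps 9 → 3, so m(10) = 3.
Codeword c = [0, 9, 10, 3] ∈ F_13^4.


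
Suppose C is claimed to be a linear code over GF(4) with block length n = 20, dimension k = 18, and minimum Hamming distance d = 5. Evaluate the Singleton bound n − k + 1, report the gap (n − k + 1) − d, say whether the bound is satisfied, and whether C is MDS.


Singleton RHS = n − k + 1 = 3, slack = -2, bound violated (no such code; not MDS).

Singleton bound: d ≤ n − k + 1.
Here n = 20, k = 18, so n − k + 1 = 3.
Given d = 5, check d ≤ 3: NO.
Slack = (n − k + 1) − d = -2.
The slack is negative: d = 5 exceeds n − k + 1 = 3 by 2, so the Singleton bound is violated and no linear [20, 18, 5]_4 code can exist. In particular it is not MDS (MDS requires d = n − k + 1 exactly).
Description: the claimed parameters are [20, 18, 5]_4; such a code would be impossible (violates the Singleton bound).


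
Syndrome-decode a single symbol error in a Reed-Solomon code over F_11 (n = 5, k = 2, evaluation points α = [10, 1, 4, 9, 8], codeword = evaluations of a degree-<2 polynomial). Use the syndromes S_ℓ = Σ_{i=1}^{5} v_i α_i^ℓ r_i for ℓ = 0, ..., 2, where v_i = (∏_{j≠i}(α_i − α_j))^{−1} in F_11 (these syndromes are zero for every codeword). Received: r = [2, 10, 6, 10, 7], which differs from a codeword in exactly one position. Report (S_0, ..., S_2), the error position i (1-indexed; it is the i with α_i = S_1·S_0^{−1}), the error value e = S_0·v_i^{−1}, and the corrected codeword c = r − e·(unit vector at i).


S = (7, 7, 7), error at position 2, error magnitude e = 2, c = [2, 8, 6, 10, 7].

Step 1: column multipliers v_i = (∏_{j≠i}(α_i − α_j))^{−1} mod 11.
  i = 1 (α = 10): (10−1)(10−4)(10−9)(10−8) = 9·6·1·2 = 108 ≡ 9, so v_1 = 9^{−1} = 5 (mod 11).
  i = 2 (α = 1): (1−10)(1−4)(1−9)(1−8) = (−9)·(−3)·(−8)·(−7) = 1512 ≡ 5, so v_2 = 5^{−1} = 9 (mod 11).
  i = 3 (α = 4): (4−10)(4−1)(4−9)(4−8) = (−6)·3·(−5)·(−4) = −360 ≡ 3, so v_3 = 3^{−1} = 4 (mod 11).
  i = 4 (α = 9): (9−10)(9−1)(9−4)(9−8) = (−1)·8·5·1 = −40 ≡ 4, so v_4 = 4^{−1} = 3 (mod 11).
  i = 5 (α = 8): (8−10)(8−1)(8−4)(8−9) = (−2)·7·4·(−1) = 56 ≡ 1, so v_5 = 1^{−1} = 1 (mod 11).
  v = [5, 9, 4, 3, 1].
Step 2: syndromes of r = [2, 10, 6, 10, 7] (all sums mod 11).
  S_0 = Σ v_i r_i = 5·2 + 9·10 + 4·6 + 3·10 + 1·7 = 161 ≡ 7.
  S_1 = Σ v_i α_i r_i = 5·10·2 + 9·1·10 + 4·4·6 + 3·9·10 + 1·8·7 = 612 ≡ 7.
  α_i^2 mod 11 = [1, 1, 5, 4, 9].
  S_2 = Σ v_i α_i^2 r_i = 5·1·2 + 9·1·10 + 4·5·6 + 3·4·10 + 1·9·7 = 403 ≡ 7.
  S = (7, 7, 7) ≠ 0, so r is not a codeword (an error is present).
Step 3: locate the error. For a single error e at position i, S_ℓ = v_i·e·α_i^ℓ, so α_err = S_1/S_0.
  S_0^{−1} = 7^{−1} = 8 (mod 11), so α_err = 7·8 = 56 ≡ 1 = α_2. Error position i = 2.
  Consistency check: S_2/S_1 = 7·8 = 56 ≡ 1 = α_err ✓ (single-error assumption holds).
Step 4: error magnitude e = S_0/v_2 = S_0·∏_{j≠2}(α_2 − α_j) = 7·5 = 35 ≡ 2 (mod 11).
Step 5: correct position 2: c_2 = r_2 − e = 10 − 2 ≡ 8 (mod 11). Hence c = [2, 8, 6, 10, 7].
  Check: interpolating c through the α_i gives m(x) = 5 + 3·x (degree < 2) with m(α_i) = c_i for every i, so c is indeed a codeword.


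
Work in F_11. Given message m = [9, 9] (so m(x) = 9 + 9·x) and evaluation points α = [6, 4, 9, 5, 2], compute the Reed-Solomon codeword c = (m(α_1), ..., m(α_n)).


c = [8, 1, 2, 10, 5]

Message polynomial: m(x) = 9 + 9·x (mod 11).
For each evaluation point α_i, compute m(α_i) mod 11:
  α_1 = 6: Horner steps 9 → 8, so m(6) = 8.
  α_2 = 4: Horner steps 9 → 1, so m(4) = 1.
  α_3 = 9: Horner steps 9 → 2, so m(9) = 2.
  α_4 = 5: Horner steps 9 → 10, so m(5) = 10.
  α_5 = 2: Horner steps 9 → 5, so m(2) = 5.
Codeword c = [8, 1, 2, 10, 5] ∈ F_11^5.


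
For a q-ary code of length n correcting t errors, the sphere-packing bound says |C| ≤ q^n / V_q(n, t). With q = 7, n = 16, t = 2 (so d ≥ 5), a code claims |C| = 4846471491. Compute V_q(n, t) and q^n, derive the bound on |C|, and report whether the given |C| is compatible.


V_q(n, t) = 4417, q^n = 33232930569601, Hamming bound = 7523869270, |C| = 4846471491 ≤ bound (satisfied).

Step 1: Compute V_q(n, t) = Σ_{j=0}^2 C(n, j) (q−1)^j.
  j = 0: C(16,0)·(6)^0 = 1·1 = 1.
  j = 1: C(16,1)·(6)^1 = 16·6 = 96.
  j = 2: C(16,2)·(6)^2 = 120·36 = 4320.
  V_q(n, t) = 1 + 96 + 4320 = 4417.
Step 2: q^n = 7^16 = 33232930569601.
Step 3: Hamming bound ⌊q^n / V_q(n,t)⌋ = ⌊33232930569601/4417⌋ = 7523869270.
Step 4: Compare |C| = 4846471491 to 7523869270: satisfied.
The claimed |C| lies below the Hamming bound.


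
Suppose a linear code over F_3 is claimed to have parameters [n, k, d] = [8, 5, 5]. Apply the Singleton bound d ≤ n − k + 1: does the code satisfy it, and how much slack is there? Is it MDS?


Singleton RHS = n − k + 1 = 4, slack = -1, bound violated (no such code; not MDS).

Singleton bound: d ≤ n − k + 1.
Here n = 8, k = 5, so n − k + 1 = 4.
Given d = 5, check d ≤ 4: NO.
Slack = (n − k + 1) − d = -1.
The slack is negative: d = 5 exceeds n − k + 1 = 4 by 1, so the Singleton bound is violated and no linear [8, 5, 5]_3 code can exist. In particular it is not MDS (MDS requires d = n − k + 1 exactly).
Description: the claimed parameters are [8, 5, 5]_3; such a code would be impossible (violates the Singleton bound).


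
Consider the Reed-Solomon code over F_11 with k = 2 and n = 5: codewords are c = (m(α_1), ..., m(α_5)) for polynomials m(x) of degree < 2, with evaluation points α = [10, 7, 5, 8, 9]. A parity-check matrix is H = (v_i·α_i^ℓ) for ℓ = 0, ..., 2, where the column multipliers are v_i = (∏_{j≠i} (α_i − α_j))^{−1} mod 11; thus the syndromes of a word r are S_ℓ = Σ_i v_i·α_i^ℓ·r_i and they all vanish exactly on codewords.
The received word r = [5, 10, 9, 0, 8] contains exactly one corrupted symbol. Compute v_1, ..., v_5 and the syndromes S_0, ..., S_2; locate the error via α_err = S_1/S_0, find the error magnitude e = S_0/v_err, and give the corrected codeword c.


S = (4, 6, 9), error at position 2, error magnitude e = 7, c = [5, 3, 9, 0, 8].

Step 1: column multipliers v_i = (∏_{j≠i}(α_i − α_j))^{−1} mod 11.
  i = 1 (α = 10): (10−7)(10−5)(10−8)(10−9) = 3·5·2·1 = 30 ≡ 8, so v_1 = 8^{−1} = 7 (mod 11).
  i = 2 (α = 7): (7−10)(7−5)(7−8)(7−9) = (−3)·2·(−1)·(−2) = −12 ≡ 10, so v_2 = 10^{−1} = 10 (mod 11).
  i = 3 (α = 5): (5−10)(5−7)(5−8)(5−9) = (−5)·(−2)·(−3)·(−4) = 120 ≡ 10, so v_3 = 10^{−1} = 10 (mod 11).
  i = 4 (α = 8): (8−10)(8−7)(8−5)(8−9) = (−2)·1·3·(−1) = 6 ≡ 6, so v_4 = 6^{−1} = 2 (mod 11).
  i = 5 (α = 9): (9−10)(9−7)(9−5)(9−8) = (−1)·2·4·1 = −8 ≡ 3, so v_5 = 3^{−1} = 4 (mod 11).
  v = [7, 10, 10, 2, 4].
Step 2: syndromes of r = [5, 10, 9, 0, 8] (all sums mod 11).
  S_0 = Σ v_i r_i = 7·5 + 10·10 + 10·9 + 2·0 + 4·8 = 257 ≡ 4.
  S_1 = Σ v_i α_i r_i = 7·10·5 + 10·7·10 + 10·5·9 + 2·8·0 + 4·9·8 = 1788 ≡ 6.
  α_i^2 mod 11 = [1, 5, 3, 9, 4].
  S_2 = Σ v_i α_i^2 r_i = 7·1·5 + 10·5·10 + 10·3·9 + 2·9·0 + 4·4·8 = 933 ≡ 9.
  S = (4, 6, 9) ≠ 0, so r is not a codeword (an error is present).
Step 3: locate the error. For a single error e at position i, S_ℓ = v_i·e·α_i^ℓ, so α_err = S_1/S_0.
  S_0^{−1} = 4^{−1} = 3 (mod 11), so α_err = 6·3 = 18 ≡ 7 = α_2. Error position i = 2.
  Consistency check: S_2/S_1 = 9·2 = 18 ≡ 7 = α_err ✓ (single-error assumption holds).
Step 4: error magnitude e = S_0/v_2 = S_0·∏_{j≠2}(α_2 − α_j) = 4·10 = 40 ≡ 7 (mod 11).
Step 5: correct position 2: c_2 = r_2 − e = 10 − 7 ≡ 3 (mod 11). Hence c = [5, 3, 9, 0, 8].
  Check: interpolating c through the α_i gives m(x) = 2 + 8·x (degree < 2) with m(α_i) = c_i for every i, so c is indeed a codeword.


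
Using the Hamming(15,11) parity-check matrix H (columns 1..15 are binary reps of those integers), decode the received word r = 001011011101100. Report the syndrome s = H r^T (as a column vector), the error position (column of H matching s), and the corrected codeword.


s = (1, 0, 1, 0)^T, error position = 10, corrected codeword c = 001011011001100

Compute s = H r^T mod 2 one row at a time:
  s_1 = 1 + 1 + 1 + 0 + 1 + 1 + 0 + 0 = 5 ≡ 1 (mod 2).
  s_2 = 0 + 1 + 1 + 0 + 1 + 1 + 0 + 0 = 4 ≡ 0 (mod 2).
  s_3 = 0 + 1 + 1 + 0 + 1 + 0 + 0 + 0 = 3 ≡ 1 (mod 2).
  s_4 = 0 + 1 + 1 + 0 + 1 + 0 + 1 + 0 = 4 ≡ 0 (mod 2).
s = (1, 0, 1, 0)^T — this equals column 10 of H (binary 1010), so error is at position 10.
Correct: flip bit 10 of r = 001011011101100 to get c = 001011011001100.


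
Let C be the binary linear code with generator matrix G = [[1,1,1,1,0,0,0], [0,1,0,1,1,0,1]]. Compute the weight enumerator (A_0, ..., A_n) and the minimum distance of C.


Weight distribution: A_0 = 1, A_4 = 3. Minimum distance d = 4.

Enumerate all 2^2 = 4 messages m ∈ F_2^2.
For each, compute codeword c = mG in F_2^7, then tally its weight.
  m = 00 → c = 0000000, weight = 0.
  m = 10 → c = 1111000, weight = 4.
  m = 01 → c = 0101101, weight = 4.
  m = 11 → c = 1010101, weight = 4.
Tally weights:
  weight 0: 1 codewords.
  weight 4: 3 codewords.
Minimum distance d = smallest w > 0 with A_w > 0 = 4.
Sanity: Σ A_w = 4 = 2^2 = 4 ✓.


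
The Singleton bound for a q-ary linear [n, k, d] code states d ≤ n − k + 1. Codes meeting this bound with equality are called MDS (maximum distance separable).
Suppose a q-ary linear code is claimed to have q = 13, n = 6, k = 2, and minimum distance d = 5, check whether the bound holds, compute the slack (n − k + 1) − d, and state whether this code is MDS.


Singleton RHS = n − k + 1 = 5, slack = 0, bound satisfied, MDS.

Singleton bound: d ≤ n − k + 1.
Here n = 6, k = 2, so n − k + 1 = 5.
Given d = 5, check d ≤ 5: YES.
Slack = (n − k + 1) − d = 0.
The code is MDS (slack = 0).
Description: the claimed parameters are [6, 2, 5]_13; such a code would be MDS (meets Singleton bound).


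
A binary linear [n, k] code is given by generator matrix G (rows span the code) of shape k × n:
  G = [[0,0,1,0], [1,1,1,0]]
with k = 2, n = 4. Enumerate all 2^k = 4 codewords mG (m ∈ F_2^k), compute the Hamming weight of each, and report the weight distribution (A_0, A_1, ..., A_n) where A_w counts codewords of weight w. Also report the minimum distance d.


Weight distribution: A_0 = 1, A_1 = 1, A_2 = 1, A_3 = 1. Minimum distance d = 1.

Enumerate all 2^2 = 4 messages m ∈ F_2^2.
For each, compute codeword c = mG in F_2^4, then tally its weight.
  m = 00 → c = 0000, weight = 0.
  m = 10 → c = 0010, weight = 1.
  m = 01 → c = 1110, weight = 3.
  m = 11 → c = 1100, weight = 2.
Tally weights:
  weight 0: 1 codewords.
  weight 1: 1 codewords.
  weight 2: 1 codewords.
  weight 3: 1 codewords.
Minimum distance d = smallest w > 0 with A_w > 0 = 1.
Sanity: Σ A_w = 4 = 2^2 = 4 ✓.


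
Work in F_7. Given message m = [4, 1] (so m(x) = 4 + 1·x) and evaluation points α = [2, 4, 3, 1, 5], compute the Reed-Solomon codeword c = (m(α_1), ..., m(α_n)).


c = [6, 1, 0, 5, 2]

Message polynomial: m(x) = 4 + 1·x (mod 7).
For each evaluation point α_i, compute m(α_i) mod 7:
  α_1 = 2: Horner steps 1 → 6, so m(2) = 6.
  α_2 = 4: Horner steps 1 → 1, so m(4) = 1.
  α_3 = 3: Horner steps 1 → 0, so m(3) = 0.
  α_4 = 1: Horner steps 1 → 5, so m(1) = 5.
  α_5 = 5: Horner steps 1 → 2, so m(5) = 2.
Codeword c = [6, 1, 0, 5, 2] ∈ F_7^5.


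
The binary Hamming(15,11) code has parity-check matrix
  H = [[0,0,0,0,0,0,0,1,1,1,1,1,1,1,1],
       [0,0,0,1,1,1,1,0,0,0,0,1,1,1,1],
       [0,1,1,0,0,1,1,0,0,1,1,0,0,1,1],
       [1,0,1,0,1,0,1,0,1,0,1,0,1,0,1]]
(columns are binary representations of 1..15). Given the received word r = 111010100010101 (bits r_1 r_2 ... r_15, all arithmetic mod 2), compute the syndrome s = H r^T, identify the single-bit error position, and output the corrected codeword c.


s = (1, 0, 1, 1)^T, error position = 11, corrected codeword c = 111010100000101

Compute s = H r^T mod 2 one row at a time:
  s_1 = 0 + 0 + 0 + 1 + 0 + 1 + 0 + 1 = 3 ≡ 1 (mod 2).
  s_2 = 0 + 1 + 0 + 1 + 0 + 1 + 0 + 1 = 4 ≡ 0 (mod 2).
  s_3 = 1 + 1 + 0 + 1 + 0 + 1 + 0 + 1 = 5 ≡ 1 (mod 2).
  s_4 = 1 + 1 + 1 + 1 + 0 + 1 + 1 + 1 = 7 ≡ 1 (mod 2).
s = (1, 0, 1, 1)^T — this equals column 11 of H (binary 1011), so error is at position 11.
Correct: flip bit 11 of r = 111010100010101 to get c = 111010100000101.


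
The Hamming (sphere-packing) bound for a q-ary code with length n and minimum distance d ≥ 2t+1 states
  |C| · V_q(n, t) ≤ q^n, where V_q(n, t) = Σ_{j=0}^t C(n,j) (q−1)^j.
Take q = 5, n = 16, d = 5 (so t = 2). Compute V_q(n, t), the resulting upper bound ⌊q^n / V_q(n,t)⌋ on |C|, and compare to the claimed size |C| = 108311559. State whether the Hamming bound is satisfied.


V_q(n, t) = 1985, q^n = 152587890625, Hamming bound = 76870473, |C| = 108311559 > bound (violated).

Step 1: Compute V_q(n, t) = Σ_{j=0}^2 C(n, j) (q−1)^j.
  j = 0: C(16,0)·(4)^0 = 1·1 = 1.
  j = 1: C(16,1)·(4)^1 = 16·4 = 64.
  j = 2: C(16,2)·(4)^2 = 120·16 = 1920.
  V_q(n, t) = 1 + 64 + 1920 = 1985.
Step 2: q^n = 5^16 = 152587890625.
Step 3: Hamming bound ⌊q^n / V_q(n,t)⌋ = ⌊152587890625/1985⌋ = 76870473.
Step 4: Compare |C| = 108311559 to 76870473: violated.
The claimed |C| lies above the Hamming bound, so no 5-ary code of length 16 with d ≥ 5 can have 108311559 codewords.


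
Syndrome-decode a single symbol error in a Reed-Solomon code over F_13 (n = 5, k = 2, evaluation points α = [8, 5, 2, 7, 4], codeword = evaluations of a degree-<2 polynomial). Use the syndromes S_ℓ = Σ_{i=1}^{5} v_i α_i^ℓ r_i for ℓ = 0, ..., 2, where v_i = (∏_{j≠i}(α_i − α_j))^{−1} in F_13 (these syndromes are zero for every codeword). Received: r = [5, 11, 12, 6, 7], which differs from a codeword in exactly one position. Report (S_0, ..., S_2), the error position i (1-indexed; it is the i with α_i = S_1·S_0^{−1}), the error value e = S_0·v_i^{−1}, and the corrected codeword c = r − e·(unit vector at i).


S = (3, 11, 10), error at position 1, error magnitude e = 8, c = [10, 11, 12, 6, 7].

Step 1: column multipliers v_i = (∏_{j≠i}(α_i − α_j))^{−1} mod 13.
  i = 1 (α = 8): (8−5)(8−2)(8−7)(8−4) = 3·6·1·4 = 72 ≡ 7, so v_1 = 7^{−1} = 2 (mod 13).
  i = 2 (α = 5): (5−8)(5−2)(5−7)(5−4) = (−3)·3·(−2)·1 = 18 ≡ 5, so v_2 = 5^{−1} = 8 (mod 13).
  i = 3 (α = 2): (2−8)(2−5)(2−7)(2−4) = (−6)·(−3)·(−5)·(−2) = 180 ≡ 11, so v_3 = 11^{−1} = 6 (mod 13).
  i = 4 (α = 7): (7−8)(7−5)(7−2)(7−4) = (−1)·2·5·3 = −30 ≡ 9, so v_4 = 9^{−1} = 3 (mod 13).
  i = 5 (α = 4): (4−8)(4−5)(4−2)(4−7) = (−4)·(−1)·2·(−3) = −24 ≡ 2, so v_5 = 2^{−1} = 7 (mod 13).
  v = [2, 8, 6, 3, 7].
Step 2: syndromes of r = [5, 11, 12, 6, 7] (all sums mod 13).
  S_0 = Σ v_i r_i = 2·5 + 8·11 + 6·12 + 3·6 + 7·7 = 237 ≡ 3.
  S_1 = Σ v_i α_i r_i = 2·8·5 + 8·5·11 + 6·2·12 + 3·7·6 + 7·4·7 = 986 ≡ 11.
  α_i^2 mod 13 = [12, 12, 4, 10, 3].
  S_2 = Σ v_i α_i^2 r_i = 2·12·5 + 8·12·11 + 6·4·12 + 3·10·6 + 7·3·7 = 1791 ≡ 10.
  S = (3, 11, 10) ≠ 0, so r is not a codeword (an error is present).
Step 3: locate the error. For a single error e at position i, S_ℓ = v_i·e·α_i^ℓ, so α_err = S_1/S_0.
  S_0^{−1} = 3^{−1} = 9 (mod 13), so α_err = 11·9 = 99 ≡ 8 = α_1. Error position i = 1.
  Consistency check: S_2/S_1 = 10·6 = 60 ≡ 8 = α_err ✓ (single-error assumption holds).
Step 4: error magnitude e = S_0/v_1 = S_0·∏_{j≠1}(α_1 − α_j) = 3·7 = 21 ≡ 8 (mod 13).
Step 5: correct position 1: c_1 = r_1 − e = 5 − 8 ≡ 10 (mod 13). Hence c = [10, 11, 12, 6, 7].
  Check: interpolating c through the α_i gives m(x) = 4 + 4·x (degree < 2) with m(α_i) = c_i for every i, so c is indeed a codeword.
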